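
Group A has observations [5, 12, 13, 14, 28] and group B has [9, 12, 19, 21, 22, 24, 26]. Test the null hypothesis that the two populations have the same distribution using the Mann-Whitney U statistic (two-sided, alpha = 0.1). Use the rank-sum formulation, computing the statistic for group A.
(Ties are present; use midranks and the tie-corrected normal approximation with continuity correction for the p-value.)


Step 1: Combine and sort all 12 observations; assign midranks.
sorted (value, group): (5,X), (9,Y), (12,X), (12,Y), (13,X), (14,X), (19,Y), (21,Y), (22,Y), (24,Y), (26,Y), (28,X)
ranks: 5->1, 9->2, 12->3.5, 12->3.5, 13->5, 14->6, 19->7, 21->8, 22->9, 24->10, 26->11, 28->12
Step 2: Rank sum for X: R1 = 1 + 3.5 + 5 + 6 + 12 = 27.5.
Step 3: U_X = R1 - n1(n1+1)/2 = 27.5 - 5*6/2 = 27.5 - 15 = 12.5.
       U_Y = n1*n2 - U_X = 35 - 12.5 = 22.5.
Step 4: Ties are present, so use the tie-corrected normal approximation (with continuity correction) for the p-value.
Step 5: p-value = 0.464120; compare to alpha = 0.1. fail to reject H0.

U_X = 12.5, p = 0.464120, fail to reject H0 at alpha = 0.1.


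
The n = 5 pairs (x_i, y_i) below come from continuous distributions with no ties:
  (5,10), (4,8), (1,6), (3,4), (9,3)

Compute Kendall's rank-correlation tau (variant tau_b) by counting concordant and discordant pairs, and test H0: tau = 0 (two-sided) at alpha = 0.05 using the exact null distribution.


Step 1: Enumerate the 10 unordered pairs (i,j) with i<j and classify each by sign(x_j-x_i) * sign(y_j-y_i).
  (1,2):dx=-1,dy=-2->C; (1,3):dx=-4,dy=-4->C; (1,4):dx=-2,dy=-6->C; (1,5):dx=+4,dy=-7->D
  (2,3):dx=-3,dy=-2->C; (2,4):dx=-1,dy=-4->C; (2,5):dx=+5,dy=-5->D; (3,4):dx=+2,dy=-2->D
  (3,5):dx=+8,dy=-3->D; (4,5):dx=+6,dy=-1->D
Step 2: C = 5, D = 5, total pairs = 10.
Step 3: tau = (C - D)/(n(n-1)/2) = (5 - 5)/10 = 0.000000.
Step 4: Exact two-sided p-value (enumerate n! = 120 permutations of y under H0): p = 1.000000.
Step 5: alpha = 0.05. fail to reject H0.

tau_b = 0.0000 (C=5, D=5), p = 1.000000, fail to reject H0.


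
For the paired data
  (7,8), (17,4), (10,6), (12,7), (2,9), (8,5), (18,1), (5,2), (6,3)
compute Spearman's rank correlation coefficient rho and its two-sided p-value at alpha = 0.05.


Step 1: Rank x and y separately (midranks; no ties here).
rank(x): 7->4, 17->8, 10->6, 12->7, 2->1, 8->5, 18->9, 5->2, 6->3
rank(y): 8->8, 4->4, 6->6, 7->7, 9->9, 5->5, 1->1, 2->2, 3->3
Step 2: d_i = R_x(i) - R_y(i); compute d_i^2.
  (4-8)^2=16, (8-4)^2=16, (6-6)^2=0, (7-7)^2=0, (1-9)^2=64, (5-5)^2=0, (9-1)^2=64, (2-2)^2=0, (3-3)^2=0
sum(d^2) = 160.
Step 3: rho = 1 - 6*160 / (9*(9^2 - 1)) = 1 - 960/720 = -0.333333.
Step 4: Under H0, t = rho * sqrt((n-2)/(1-rho^2)) = -0.9354 ~ t(7).
Step 5: Two-sided p-value from the t-distribution with 7 df = 0.380713.
Step 6: alpha = 0.05. fail to reject H0.

rho = -0.3333, p = 0.380713, fail to reject H0 at alpha = 0.05.


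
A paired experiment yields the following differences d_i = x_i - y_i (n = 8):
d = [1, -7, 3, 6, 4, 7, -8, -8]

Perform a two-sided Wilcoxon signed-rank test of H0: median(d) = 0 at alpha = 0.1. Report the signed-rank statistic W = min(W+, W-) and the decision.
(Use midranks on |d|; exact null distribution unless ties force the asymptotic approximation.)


Step 1: Drop any zero differences (none here) and take |d_i|.
|d| = [1, 7, 3, 6, 4, 7, 8, 8]
Step 2: Midrank |d_i| (ties get averaged ranks).
ranks: |1|->1, |7|->5.5, |3|->2, |6|->4, |4|->3, |7|->5.5, |8|->7.5, |8|->7.5
Step 3: Attach original signs; sum ranks with positive sign and with negative sign.
W+ = 1 + 2 + 4 + 3 + 5.5 = 15.5
W- = 5.5 + 7.5 + 7.5 = 20.5
(Check: W+ + W- = 36 should equal n(n+1)/2 = 36.)
Step 4: Test statistic W = min(W+, W-) = 15.5.
Step 5: Ties in |d|, so use the tie-corrected normal approximation.
        E[W] = n(n+1)/4 = 8*9/4 = 18.
        Tie groups: |d|=7 (t=2), |d|=8 (t=2); sum(t^3 - t) = 12.
        Var[W] = n(n+1)(2n+1)/24 - sum(t^3-t)/48 = 1224/24 - 12/48 = 50.75.
        z = (W - E[W]) / sqrt(Var[W]) = (15.5 - 18) / 7.1239 = -0.3509.
        Two-sided p = 2*Phi(z) = 0.725640.
Step 6: alpha = 0.1. fail to reject H0.

W+ = 15.5, W- = 20.5, W = min = 15.5, p = 0.725640, fail to reject H0.


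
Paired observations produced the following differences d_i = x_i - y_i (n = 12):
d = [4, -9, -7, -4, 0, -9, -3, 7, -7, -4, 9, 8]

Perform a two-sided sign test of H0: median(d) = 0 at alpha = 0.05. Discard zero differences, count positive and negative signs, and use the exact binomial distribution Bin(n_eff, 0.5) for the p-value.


Step 1: Discard zero differences. Original n = 12; n_eff = number of nonzero differences = 11.
Nonzero differences (with sign): +4, -9, -7, -4, -9, -3, +7, -7, -4, +9, +8
Step 2: Count signs: positive = 4, negative = 7.
Step 3: Under H0: P(positive) = 0.5, so the number of positives S ~ Bin(11, 0.5).
Step 4: Two-sided exact p-value = sum of Bin(11,0.5) probabilities at or below the observed probability = 0.548828.
Step 5: alpha = 0.05. fail to reject H0.

n_eff = 11, pos = 4, neg = 7, p = 0.548828, fail to reject H0.


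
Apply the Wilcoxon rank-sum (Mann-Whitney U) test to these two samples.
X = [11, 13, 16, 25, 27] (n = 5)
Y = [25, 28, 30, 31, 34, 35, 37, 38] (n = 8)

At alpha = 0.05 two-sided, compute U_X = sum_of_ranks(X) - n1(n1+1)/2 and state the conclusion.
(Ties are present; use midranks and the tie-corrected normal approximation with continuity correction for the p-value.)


Step 1: Combine and sort all 13 observations; assign midranks.
sorted (value, group): (11,X), (13,X), (16,X), (25,X), (25,Y), (27,X), (28,Y), (30,Y), (31,Y), (34,Y), (35,Y), (37,Y), (38,Y)
ranks: 11->1, 13->2, 16->3, 25->4.5, 25->4.5, 27->6, 28->7, 30->8, 31->9, 34->10, 35->11, 37->12, 38->13
Step 2: Rank sum for X: R1 = 1 + 2 + 3 + 4.5 + 6 = 16.5.
Step 3: U_X = R1 - n1(n1+1)/2 = 16.5 - 5*6/2 = 16.5 - 15 = 1.5.
       U_Y = n1*n2 - U_X = 40 - 1.5 = 38.5.
Step 4: Ties are present, so use the tie-corrected normal approximation (with continuity correction) for the p-value.
Step 5: p-value = 0.008326; compare to alpha = 0.05. reject H0.

U_X = 1.5, p = 0.008326, reject H0 at alpha = 0.05.


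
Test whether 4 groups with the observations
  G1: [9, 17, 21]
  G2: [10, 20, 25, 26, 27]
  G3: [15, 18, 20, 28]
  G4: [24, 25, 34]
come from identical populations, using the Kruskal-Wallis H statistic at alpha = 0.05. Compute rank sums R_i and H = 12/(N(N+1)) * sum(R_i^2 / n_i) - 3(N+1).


Step 1: Combine all N = 15 observations and assign midranks.
sorted (value, group, rank): (9,G1,1), (10,G2,2), (15,G3,3), (17,G1,4), (18,G3,5), (20,G2,6.5), (20,G3,6.5), (21,G1,8), (24,G4,9), (25,G2,10.5), (25,G4,10.5), (26,G2,12), (27,G2,13), (28,G3,14), (34,G4,15)
Step 2: Sum ranks within each group.
R_1 = 13 (n_1 = 3)
R_2 = 44 (n_2 = 5)
R_3 = 28.5 (n_3 = 4)
R_4 = 34.5 (n_4 = 3)
Step 3: H = 12/(N(N+1)) * sum(R_i^2/n_i) - 3(N+1)
     = 12/(15*16) * (13^2/3 + 44^2/5 + 28.5^2/4 + 34.5^2/3) - 3*16
     = 0.050000 * 1043.35 - 48
     = 4.167292.
Step 4: Ties present; correction factor C = 1 - 12/(15^3 - 15) = 0.996429. Corrected H = 4.167292 / 0.996429 = 4.182228.
Step 5: Under H0, H ~ chi^2(3); p-value = 0.242447.
Step 6: alpha = 0.05. fail to reject H0.

H = 4.1822, df = 3, p = 0.242447, fail to reject H0.


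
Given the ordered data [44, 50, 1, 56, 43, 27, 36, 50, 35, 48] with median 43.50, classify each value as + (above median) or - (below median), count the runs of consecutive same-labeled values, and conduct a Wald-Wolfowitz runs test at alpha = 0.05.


Step 1: Compute median = 43.50; label A = above, B = below.
Labels in order: AABABBBABA  (n_A = 5, n_B = 5)
Step 2: Count runs R = 7.
Step 3: Under H0 (random ordering), E[R] = 2*n_A*n_B/(n_A+n_B) + 1 = 2*5*5/10 + 1 = 6.0000.
        Var[R] = 2*n_A*n_B*(2*n_A*n_B - n_A - n_B) / ((n_A+n_B)^2 * (n_A+n_B-1)) = 2000/900 = 2.2222.
        SD[R] = 1.4907.
Step 4: Continuity-corrected z = (R - 0.5 - E[R]) / SD[R] = (7 - 0.5 - 6.0000) / 1.4907 = 0.3354.
Step 5: Two-sided p-value via normal approximation = 2*(1 - Phi(|z|)) = 0.737316.
Step 6: alpha = 0.05. fail to reject H0.

R = 7, z = 0.3354, p = 0.737316, fail to reject H0.


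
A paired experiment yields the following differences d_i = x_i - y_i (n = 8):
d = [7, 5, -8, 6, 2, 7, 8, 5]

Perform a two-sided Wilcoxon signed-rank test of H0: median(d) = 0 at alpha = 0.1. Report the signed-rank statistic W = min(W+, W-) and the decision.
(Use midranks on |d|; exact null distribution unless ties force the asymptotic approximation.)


Step 1: Drop any zero differences (none here) and take |d_i|.
|d| = [7, 5, 8, 6, 2, 7, 8, 5]
Step 2: Midrank |d_i| (ties get averaged ranks).
ranks: |7|->5.5, |5|->2.5, |8|->7.5, |6|->4, |2|->1, |7|->5.5, |8|->7.5, |5|->2.5
Step 3: Attach original signs; sum ranks with positive sign and with negative sign.
W+ = 5.5 + 2.5 + 4 + 1 + 5.5 + 7.5 + 2.5 = 28.5
W- = 7.5 = 7.5
(Check: W+ + W- = 36 should equal n(n+1)/2 = 36.)
Step 4: Test statistic W = min(W+, W-) = 7.5.
Step 5: Ties in |d|, so use the tie-corrected normal approximation.
        E[W] = n(n+1)/4 = 8*9/4 = 18.
        Tie groups: |d|=5 (t=2), |d|=7 (t=2), |d|=8 (t=2); sum(t^3 - t) = 18.
        Var[W] = n(n+1)(2n+1)/24 - sum(t^3-t)/48 = 1224/24 - 18/48 = 50.625.
        z = (W - E[W]) / sqrt(Var[W]) = (7.5 - 18) / 7.1151 = -1.4757.
        Two-sided p = 2*Phi(z) = 0.140017.
Step 6: alpha = 0.1. fail to reject H0.

W+ = 28.5, W- = 7.5, W = min = 7.5, p = 0.140017, fail to reject H0.


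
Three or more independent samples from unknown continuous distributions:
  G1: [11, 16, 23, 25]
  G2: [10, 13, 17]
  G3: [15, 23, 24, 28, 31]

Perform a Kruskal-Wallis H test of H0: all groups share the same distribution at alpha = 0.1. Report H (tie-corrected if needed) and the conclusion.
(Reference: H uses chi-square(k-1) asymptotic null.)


Step 1: Combine all N = 12 observations and assign midranks.
sorted (value, group, rank): (10,G2,1), (11,G1,2), (13,G2,3), (15,G3,4), (16,G1,5), (17,G2,6), (23,G1,7.5), (23,G3,7.5), (24,G3,9), (25,G1,10), (28,G3,11), (31,G3,12)
Step 2: Sum ranks within each group.
R_1 = 24.5 (n_1 = 4)
R_2 = 10 (n_2 = 3)
R_3 = 43.5 (n_3 = 5)
Step 3: H = 12/(N(N+1)) * sum(R_i^2/n_i) - 3(N+1)
     = 12/(12*13) * (24.5^2/4 + 10^2/3 + 43.5^2/5) - 3*13
     = 0.076923 * 561.846 - 39
     = 4.218910.
Step 4: Ties present; correction factor C = 1 - 6/(12^3 - 12) = 0.996503. Corrected H = 4.218910 / 0.996503 = 4.233713.
Step 5: Under H0, H ~ chi^2(2); p-value = 0.120410.
Step 6: alpha = 0.1. fail to reject H0.

H = 4.2337, df = 2, p = 0.120410, fail to reject H0.


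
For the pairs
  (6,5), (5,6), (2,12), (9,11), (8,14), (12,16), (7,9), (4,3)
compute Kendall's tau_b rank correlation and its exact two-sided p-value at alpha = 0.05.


Step 1: Enumerate the 28 unordered pairs (i,j) with i<j and classify each by sign(x_j-x_i) * sign(y_j-y_i).
  (1,2):dx=-1,dy=+1->D; (1,3):dx=-4,dy=+7->D; (1,4):dx=+3,dy=+6->C; (1,5):dx=+2,dy=+9->C
  (1,6):dx=+6,dy=+11->C; (1,7):dx=+1,dy=+4->C; (1,8):dx=-2,dy=-2->C; (2,3):dx=-3,dy=+6->D
  (2,4):dx=+4,dy=+5->C; (2,5):dx=+3,dy=+8->C; (2,6):dx=+7,dy=+10->C; (2,7):dx=+2,dy=+3->C
  (2,8):dx=-1,dy=-3->C; (3,4):dx=+7,dy=-1->D; (3,5):dx=+6,dy=+2->C; (3,6):dx=+10,dy=+4->C
  (3,7):dx=+5,dy=-3->D; (3,8):dx=+2,dy=-9->D; (4,5):dx=-1,dy=+3->D; (4,6):dx=+3,dy=+5->C
  (4,7):dx=-2,dy=-2->C; (4,8):dx=-5,dy=-8->C; (5,6):dx=+4,dy=+2->C; (5,7):dx=-1,dy=-5->C
  (5,8):dx=-4,dy=-11->C; (6,7):dx=-5,dy=-7->C; (6,8):dx=-8,dy=-13->C; (7,8):dx=-3,dy=-6->C
Step 2: C = 21, D = 7, total pairs = 28.
Step 3: tau = (C - D)/(n(n-1)/2) = (21 - 7)/28 = 0.500000.
Step 4: Exact two-sided p-value (enumerate n! = 40320 permutations of y under H0): p = 0.108681.
Step 5: alpha = 0.05. fail to reject H0.

tau_b = 0.5000 (C=21, D=7), p = 0.108681, fail to reject H0.


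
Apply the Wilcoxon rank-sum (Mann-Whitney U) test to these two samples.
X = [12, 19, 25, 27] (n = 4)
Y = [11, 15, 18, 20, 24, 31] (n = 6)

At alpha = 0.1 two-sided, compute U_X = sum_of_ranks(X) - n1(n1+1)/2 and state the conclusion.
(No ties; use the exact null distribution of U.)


Step 1: Combine and sort all 10 observations; assign midranks.
sorted (value, group): (11,Y), (12,X), (15,Y), (18,Y), (19,X), (20,Y), (24,Y), (25,X), (27,X), (31,Y)
ranks: 11->1, 12->2, 15->3, 18->4, 19->5, 20->6, 24->7, 25->8, 27->9, 31->10
Step 2: Rank sum for X: R1 = 2 + 5 + 8 + 9 = 24.
Step 3: U_X = R1 - n1(n1+1)/2 = 24 - 4*5/2 = 24 - 10 = 14.
       U_Y = n1*n2 - U_X = 24 - 14 = 10.
Step 4: No ties, so the exact null distribution of U (based on enumerating the C(10,4) = 210 equally likely rank assignments) gives the two-sided p-value.
Step 5: p-value = 0.761905; compare to alpha = 0.1. fail to reject H0.

U_X = 14, p = 0.761905, fail to reject H0 at alpha = 0.1.


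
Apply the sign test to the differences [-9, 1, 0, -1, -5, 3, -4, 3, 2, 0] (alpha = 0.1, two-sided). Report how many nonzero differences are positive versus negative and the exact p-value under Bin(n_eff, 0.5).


Step 1: Discard zero differences. Original n = 10; n_eff = number of nonzero differences = 8.
Nonzero differences (with sign): -9, +1, -1, -5, +3, -4, +3, +2
Step 2: Count signs: positive = 4, negative = 4.
Step 3: Under H0: P(positive) = 0.5, so the number of positives S ~ Bin(8, 0.5).
Step 4: Two-sided exact p-value = sum of Bin(8,0.5) probabilities at or below the observed probability = 1.000000.
Step 5: alpha = 0.1. fail to reject H0.

n_eff = 8, pos = 4, neg = 4, p = 1.000000, fail to reject H0.


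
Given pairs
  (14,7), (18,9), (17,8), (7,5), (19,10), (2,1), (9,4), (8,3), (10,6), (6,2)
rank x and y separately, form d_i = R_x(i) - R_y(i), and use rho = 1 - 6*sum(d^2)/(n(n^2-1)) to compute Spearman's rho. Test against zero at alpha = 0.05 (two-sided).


Step 1: Rank x and y separately (midranks; no ties here).
rank(x): 14->7, 18->9, 17->8, 7->3, 19->10, 2->1, 9->5, 8->4, 10->6, 6->2
rank(y): 7->7, 9->9, 8->8, 5->5, 10->10, 1->1, 4->4, 3->3, 6->6, 2->2
Step 2: d_i = R_x(i) - R_y(i); compute d_i^2.
  (7-7)^2=0, (9-9)^2=0, (8-8)^2=0, (3-5)^2=4, (10-10)^2=0, (1-1)^2=0, (5-4)^2=1, (4-3)^2=1, (6-6)^2=0, (2-2)^2=0
sum(d^2) = 6.
Step 3: rho = 1 - 6*6 / (10*(10^2 - 1)) = 1 - 36/990 = 0.963636.
Step 4: Under H0, t = rho * sqrt((n-2)/(1-rho^2)) = 10.1999 ~ t(8).
Step 5: Two-sided p-value from the t-distribution with 8 df = 0.000007.
Step 6: alpha = 0.05. reject H0.

rho = 0.9636, p = 0.000007, reject H0 at alpha = 0.05.


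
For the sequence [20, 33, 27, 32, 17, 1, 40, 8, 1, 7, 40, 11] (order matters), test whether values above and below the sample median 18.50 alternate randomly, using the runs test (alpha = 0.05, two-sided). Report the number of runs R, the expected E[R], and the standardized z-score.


Step 1: Compute median = 18.50; label A = above, B = below.
Labels in order: AAAABBABBBAB  (n_A = 6, n_B = 6)
Step 2: Count runs R = 6.
Step 3: Under H0 (random ordering), E[R] = 2*n_A*n_B/(n_A+n_B) + 1 = 2*6*6/12 + 1 = 7.0000.
        Var[R] = 2*n_A*n_B*(2*n_A*n_B - n_A - n_B) / ((n_A+n_B)^2 * (n_A+n_B-1)) = 4320/1584 = 2.7273.
        SD[R] = 1.6514.
Step 4: Continuity-corrected z = (R + 0.5 - E[R]) / SD[R] = (6 + 0.5 - 7.0000) / 1.6514 = -0.3028.
Step 5: Two-sided p-value via normal approximation = 2*(1 - Phi(|z|)) = 0.762069.
Step 6: alpha = 0.05. fail to reject H0.

R = 6, z = -0.3028, p = 0.762069, fail to reject H0.


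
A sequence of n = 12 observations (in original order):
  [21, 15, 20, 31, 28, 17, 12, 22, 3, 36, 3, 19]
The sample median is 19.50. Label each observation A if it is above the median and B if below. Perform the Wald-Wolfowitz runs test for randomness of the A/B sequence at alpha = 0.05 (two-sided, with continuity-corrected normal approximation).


Step 1: Compute median = 19.50; label A = above, B = below.
Labels in order: ABAAABBABABB  (n_A = 6, n_B = 6)
Step 2: Count runs R = 8.
Step 3: Under H0 (random ordering), E[R] = 2*n_A*n_B/(n_A+n_B) + 1 = 2*6*6/12 + 1 = 7.0000.
        Var[R] = 2*n_A*n_B*(2*n_A*n_B - n_A - n_B) / ((n_A+n_B)^2 * (n_A+n_B-1)) = 4320/1584 = 2.7273.
        SD[R] = 1.6514.
Step 4: Continuity-corrected z = (R - 0.5 - E[R]) / SD[R] = (8 - 0.5 - 7.0000) / 1.6514 = 0.3028.
Step 5: Two-sided p-value via normal approximation = 2*(1 - Phi(|z|)) = 0.762069.
Step 6: alpha = 0.05. fail to reject H0.

R = 8, z = 0.3028, p = 0.762069, fail to reject H0.


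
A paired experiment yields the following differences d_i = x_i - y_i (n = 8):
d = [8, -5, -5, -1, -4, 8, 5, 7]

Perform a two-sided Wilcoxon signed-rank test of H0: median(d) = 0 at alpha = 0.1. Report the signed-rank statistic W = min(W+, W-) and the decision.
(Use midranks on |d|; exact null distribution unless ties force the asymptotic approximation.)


Step 1: Drop any zero differences (none here) and take |d_i|.
|d| = [8, 5, 5, 1, 4, 8, 5, 7]
Step 2: Midrank |d_i| (ties get averaged ranks).
ranks: |8|->7.5, |5|->4, |5|->4, |1|->1, |4|->2, |8|->7.5, |5|->4, |7|->6
Step 3: Attach original signs; sum ranks with positive sign and with negative sign.
W+ = 7.5 + 7.5 + 4 + 6 = 25
W- = 4 + 4 + 1 + 2 = 11
(Check: W+ + W- = 36 should equal n(n+1)/2 = 36.)
Step 4: Test statistic W = min(W+, W-) = 11.
Step 5: Ties in |d|, so use the tie-corrected normal approximation.
        E[W] = n(n+1)/4 = 8*9/4 = 18.
        Tie groups: |d|=5 (t=3), |d|=8 (t=2); sum(t^3 - t) = 30.
        Var[W] = n(n+1)(2n+1)/24 - sum(t^3-t)/48 = 1224/24 - 30/48 = 50.375.
        z = (W - E[W]) / sqrt(Var[W]) = (11 - 18) / 7.0975 = -0.9863.
        Two-sided p = 2*Phi(z) = 0.324007.
Step 6: alpha = 0.1. fail to reject H0.

W+ = 25, W- = 11, W = min = 11, p = 0.324007, fail to reject H0.


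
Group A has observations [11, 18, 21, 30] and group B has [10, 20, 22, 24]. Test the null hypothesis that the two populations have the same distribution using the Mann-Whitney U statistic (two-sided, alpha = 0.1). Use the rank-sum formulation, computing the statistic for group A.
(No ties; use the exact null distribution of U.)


Step 1: Combine and sort all 8 observations; assign midranks.
sorted (value, group): (10,Y), (11,X), (18,X), (20,Y), (21,X), (22,Y), (24,Y), (30,X)
ranks: 10->1, 11->2, 18->3, 20->4, 21->5, 22->6, 24->7, 30->8
Step 2: Rank sum for X: R1 = 2 + 3 + 5 + 8 = 18.
Step 3: U_X = R1 - n1(n1+1)/2 = 18 - 4*5/2 = 18 - 10 = 8.
       U_Y = n1*n2 - U_X = 16 - 8 = 8.
Step 4: No ties, so the exact null distribution of U (based on enumerating the C(8,4) = 70 equally likely rank assignments) gives the two-sided p-value.
Step 5: p-value = 1.000000; compare to alpha = 0.1. fail to reject H0.

U_X = 8, p = 1.000000, fail to reject H0 at alpha = 0.1.


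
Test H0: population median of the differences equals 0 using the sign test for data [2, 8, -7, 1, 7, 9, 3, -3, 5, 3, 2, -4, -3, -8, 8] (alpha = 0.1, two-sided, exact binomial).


Step 1: Discard zero differences. Original n = 15; n_eff = number of nonzero differences = 15.
Nonzero differences (with sign): +2, +8, -7, +1, +7, +9, +3, -3, +5, +3, +2, -4, -3, -8, +8
Step 2: Count signs: positive = 10, negative = 5.
Step 3: Under H0: P(positive) = 0.5, so the number of positives S ~ Bin(15, 0.5).
Step 4: Two-sided exact p-value = sum of Bin(15,0.5) probabilities at or below the observed probability = 0.301758.
Step 5: alpha = 0.1. fail to reject H0.

n_eff = 15, pos = 10, neg = 5, p = 0.301758, fail to reject H0.


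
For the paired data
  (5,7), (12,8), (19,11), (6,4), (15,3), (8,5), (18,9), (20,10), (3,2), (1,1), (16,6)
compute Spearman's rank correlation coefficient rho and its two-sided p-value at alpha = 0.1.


Step 1: Rank x and y separately (midranks; no ties here).
rank(x): 5->3, 12->6, 19->10, 6->4, 15->7, 8->5, 18->9, 20->11, 3->2, 1->1, 16->8
rank(y): 7->7, 8->8, 11->11, 4->4, 3->3, 5->5, 9->9, 10->10, 2->2, 1->1, 6->6
Step 2: d_i = R_x(i) - R_y(i); compute d_i^2.
  (3-7)^2=16, (6-8)^2=4, (10-11)^2=1, (4-4)^2=0, (7-3)^2=16, (5-5)^2=0, (9-9)^2=0, (11-10)^2=1, (2-2)^2=0, (1-1)^2=0, (8-6)^2=4
sum(d^2) = 42.
Step 3: rho = 1 - 6*42 / (11*(11^2 - 1)) = 1 - 252/1320 = 0.809091.
Step 4: Under H0, t = rho * sqrt((n-2)/(1-rho^2)) = 4.1302 ~ t(9).
Step 5: Two-sided p-value from the t-distribution with 9 df = 0.002559.
Step 6: alpha = 0.1. reject H0.

rho = 0.8091, p = 0.002559, reject H0 at alpha = 0.1.


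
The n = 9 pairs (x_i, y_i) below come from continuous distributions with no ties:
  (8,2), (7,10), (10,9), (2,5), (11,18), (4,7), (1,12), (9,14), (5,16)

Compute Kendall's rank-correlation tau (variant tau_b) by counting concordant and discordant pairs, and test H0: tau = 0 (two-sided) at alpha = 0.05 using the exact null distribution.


Step 1: Enumerate the 36 unordered pairs (i,j) with i<j and classify each by sign(x_j-x_i) * sign(y_j-y_i).
  (1,2):dx=-1,dy=+8->D; (1,3):dx=+2,dy=+7->C; (1,4):dx=-6,dy=+3->D; (1,5):dx=+3,dy=+16->C
  (1,6):dx=-4,dy=+5->D; (1,7):dx=-7,dy=+10->D; (1,8):dx=+1,dy=+12->C; (1,9):dx=-3,dy=+14->D
  (2,3):dx=+3,dy=-1->D; (2,4):dx=-5,dy=-5->C; (2,5):dx=+4,dy=+8->C; (2,6):dx=-3,dy=-3->C
  (2,7):dx=-6,dy=+2->D; (2,8):dx=+2,dy=+4->C; (2,9):dx=-2,dy=+6->D; (3,4):dx=-8,dy=-4->C
  (3,5):dx=+1,dy=+9->C; (3,6):dx=-6,dy=-2->C; (3,7):dx=-9,dy=+3->D; (3,8):dx=-1,dy=+5->D
  (3,9):dx=-5,dy=+7->D; (4,5):dx=+9,dy=+13->C; (4,6):dx=+2,dy=+2->C; (4,7):dx=-1,dy=+7->D
  (4,8):dx=+7,dy=+9->C; (4,9):dx=+3,dy=+11->C; (5,6):dx=-7,dy=-11->C; (5,7):dx=-10,dy=-6->C
  (5,8):dx=-2,dy=-4->C; (5,9):dx=-6,dy=-2->C; (6,7):dx=-3,dy=+5->D; (6,8):dx=+5,dy=+7->C
  (6,9):dx=+1,dy=+9->C; (7,8):dx=+8,dy=+2->C; (7,9):dx=+4,dy=+4->C; (8,9):dx=-4,dy=+2->D
Step 2: C = 22, D = 14, total pairs = 36.
Step 3: tau = (C - D)/(n(n-1)/2) = (22 - 14)/36 = 0.222222.
Step 4: Exact two-sided p-value (enumerate n! = 362880 permutations of y under H0): p = 0.476709.
Step 5: alpha = 0.05. fail to reject H0.

tau_b = 0.2222 (C=22, D=14), p = 0.476709, fail to reject H0.


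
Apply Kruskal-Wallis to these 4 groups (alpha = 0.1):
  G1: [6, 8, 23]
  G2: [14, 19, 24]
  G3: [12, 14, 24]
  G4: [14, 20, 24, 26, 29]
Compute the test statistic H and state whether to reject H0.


Step 1: Combine all N = 14 observations and assign midranks.
sorted (value, group, rank): (6,G1,1), (8,G1,2), (12,G3,3), (14,G2,5), (14,G3,5), (14,G4,5), (19,G2,7), (20,G4,8), (23,G1,9), (24,G2,11), (24,G3,11), (24,G4,11), (26,G4,13), (29,G4,14)
Step 2: Sum ranks within each group.
R_1 = 12 (n_1 = 3)
R_2 = 23 (n_2 = 3)
R_3 = 19 (n_3 = 3)
R_4 = 51 (n_4 = 5)
Step 3: H = 12/(N(N+1)) * sum(R_i^2/n_i) - 3(N+1)
     = 12/(14*15) * (12^2/3 + 23^2/3 + 19^2/3 + 51^2/5) - 3*15
     = 0.057143 * 864.867 - 45
     = 4.420952.
Step 4: Ties present; correction factor C = 1 - 48/(14^3 - 14) = 0.982418. Corrected H = 4.420952 / 0.982418 = 4.500075.
Step 5: Under H0, H ~ chi^2(3); p-value = 0.212284.
Step 6: alpha = 0.1. fail to reject H0.

H = 4.5001, df = 3, p = 0.212284, fail to reject H0.


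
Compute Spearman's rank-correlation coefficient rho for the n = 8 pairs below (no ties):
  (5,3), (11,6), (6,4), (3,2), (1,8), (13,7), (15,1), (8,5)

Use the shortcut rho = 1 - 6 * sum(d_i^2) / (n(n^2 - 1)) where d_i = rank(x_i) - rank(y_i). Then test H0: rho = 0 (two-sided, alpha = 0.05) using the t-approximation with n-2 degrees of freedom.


Step 1: Rank x and y separately (midranks; no ties here).
rank(x): 5->3, 11->6, 6->4, 3->2, 1->1, 13->7, 15->8, 8->5
rank(y): 3->3, 6->6, 4->4, 2->2, 8->8, 7->7, 1->1, 5->5
Step 2: d_i = R_x(i) - R_y(i); compute d_i^2.
  (3-3)^2=0, (6-6)^2=0, (4-4)^2=0, (2-2)^2=0, (1-8)^2=49, (7-7)^2=0, (8-1)^2=49, (5-5)^2=0
sum(d^2) = 98.
Step 3: rho = 1 - 6*98 / (8*(8^2 - 1)) = 1 - 588/504 = -0.166667.
Step 4: Under H0, t = rho * sqrt((n-2)/(1-rho^2)) = -0.4140 ~ t(6).
Step 5: Two-sided p-value from the t-distribution with 6 df = 0.693239.
Step 6: alpha = 0.05. fail to reject H0.

rho = -0.1667, p = 0.693239, fail to reject H0 at alpha = 0.05.


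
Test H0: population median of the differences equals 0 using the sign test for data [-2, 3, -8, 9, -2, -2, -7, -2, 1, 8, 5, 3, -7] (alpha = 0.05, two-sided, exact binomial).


Step 1: Discard zero differences. Original n = 13; n_eff = number of nonzero differences = 13.
Nonzero differences (with sign): -2, +3, -8, +9, -2, -2, -7, -2, +1, +8, +5, +3, -7
Step 2: Count signs: positive = 6, negative = 7.
Step 3: Under H0: P(positive) = 0.5, so the number of positives S ~ Bin(13, 0.5).
Step 4: Two-sided exact p-value = sum of Bin(13,0.5) probabilities at or below the observed probability = 1.000000.
Step 5: alpha = 0.05. fail to reject H0.

n_eff = 13, pos = 6, neg = 7, p = 1.000000, fail to reject H0.


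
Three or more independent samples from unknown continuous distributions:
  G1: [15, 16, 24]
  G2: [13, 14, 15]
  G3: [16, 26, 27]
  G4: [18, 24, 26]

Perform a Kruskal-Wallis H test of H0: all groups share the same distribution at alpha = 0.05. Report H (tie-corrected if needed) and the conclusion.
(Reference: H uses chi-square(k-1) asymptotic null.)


Step 1: Combine all N = 12 observations and assign midranks.
sorted (value, group, rank): (13,G2,1), (14,G2,2), (15,G1,3.5), (15,G2,3.5), (16,G1,5.5), (16,G3,5.5), (18,G4,7), (24,G1,8.5), (24,G4,8.5), (26,G3,10.5), (26,G4,10.5), (27,G3,12)
Step 2: Sum ranks within each group.
R_1 = 17.5 (n_1 = 3)
R_2 = 6.5 (n_2 = 3)
R_3 = 28 (n_3 = 3)
R_4 = 26 (n_4 = 3)
Step 3: H = 12/(N(N+1)) * sum(R_i^2/n_i) - 3(N+1)
     = 12/(12*13) * (17.5^2/3 + 6.5^2/3 + 28^2/3 + 26^2/3) - 3*13
     = 0.076923 * 602.833 - 39
     = 7.371795.
Step 4: Ties present; correction factor C = 1 - 24/(12^3 - 12) = 0.986014. Corrected H = 7.371795 / 0.986014 = 7.476359.
Step 5: Under H0, H ~ chi^2(3); p-value = 0.058169.
Step 6: alpha = 0.05. fail to reject H0.

H = 7.4764, df = 3, p = 0.058169, fail to reject H0.


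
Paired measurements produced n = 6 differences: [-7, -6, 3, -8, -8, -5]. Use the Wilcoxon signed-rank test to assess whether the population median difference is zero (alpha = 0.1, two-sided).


Step 1: Drop any zero differences (none here) and take |d_i|.
|d| = [7, 6, 3, 8, 8, 5]
Step 2: Midrank |d_i| (ties get averaged ranks).
ranks: |7|->4, |6|->3, |3|->1, |8|->5.5, |8|->5.5, |5|->2
Step 3: Attach original signs; sum ranks with positive sign and with negative sign.
W+ = 1 = 1
W- = 4 + 3 + 5.5 + 5.5 + 2 = 20
(Check: W+ + W- = 21 should equal n(n+1)/2 = 21.)
Step 4: Test statistic W = min(W+, W-) = 1.
Step 5: Ties in |d|, so use the tie-corrected normal approximation.
        E[W] = n(n+1)/4 = 6*7/4 = 10.5.
        Tie groups: |d|=8 (t=2); sum(t^3 - t) = 6.
        Var[W] = n(n+1)(2n+1)/24 - sum(t^3-t)/48 = 546/24 - 6/48 = 22.625.
        z = (W - E[W]) / sqrt(Var[W]) = (1 - 10.5) / 4.7566 = -1.9972.
        Two-sided p = 2*Phi(z) = 0.045800.
Step 6: alpha = 0.1. reject H0.

W+ = 1, W- = 20, W = min = 1, p = 0.045800, reject H0.


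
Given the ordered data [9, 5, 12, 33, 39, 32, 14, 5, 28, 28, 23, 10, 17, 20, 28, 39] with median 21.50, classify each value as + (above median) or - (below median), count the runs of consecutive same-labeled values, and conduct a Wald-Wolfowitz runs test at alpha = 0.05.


Step 1: Compute median = 21.50; label A = above, B = below.
Labels in order: BBBAAABBAAABBBAA  (n_A = 8, n_B = 8)
Step 2: Count runs R = 6.
Step 3: Under H0 (random ordering), E[R] = 2*n_A*n_B/(n_A+n_B) + 1 = 2*8*8/16 + 1 = 9.0000.
        Var[R] = 2*n_A*n_B*(2*n_A*n_B - n_A - n_B) / ((n_A+n_B)^2 * (n_A+n_B-1)) = 14336/3840 = 3.7333.
        SD[R] = 1.9322.
Step 4: Continuity-corrected z = (R + 0.5 - E[R]) / SD[R] = (6 + 0.5 - 9.0000) / 1.9322 = -1.2939.
Step 5: Two-sided p-value via normal approximation = 2*(1 - Phi(|z|)) = 0.195709.
Step 6: alpha = 0.05. fail to reject H0.

R = 6, z = -1.2939, p = 0.195709, fail to reject H0.


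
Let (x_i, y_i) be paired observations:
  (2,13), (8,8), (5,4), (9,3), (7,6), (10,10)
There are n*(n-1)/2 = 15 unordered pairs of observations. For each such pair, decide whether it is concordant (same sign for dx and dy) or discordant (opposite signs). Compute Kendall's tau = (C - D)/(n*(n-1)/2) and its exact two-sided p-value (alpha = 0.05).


Step 1: Enumerate the 15 unordered pairs (i,j) with i<j and classify each by sign(x_j-x_i) * sign(y_j-y_i).
  (1,2):dx=+6,dy=-5->D; (1,3):dx=+3,dy=-9->D; (1,4):dx=+7,dy=-10->D; (1,5):dx=+5,dy=-7->D
  (1,6):dx=+8,dy=-3->D; (2,3):dx=-3,dy=-4->C; (2,4):dx=+1,dy=-5->D; (2,5):dx=-1,dy=-2->C
  (2,6):dx=+2,dy=+2->C; (3,4):dx=+4,dy=-1->D; (3,5):dx=+2,dy=+2->C; (3,6):dx=+5,dy=+6->C
  (4,5):dx=-2,dy=+3->D; (4,6):dx=+1,dy=+7->C; (5,6):dx=+3,dy=+4->C
Step 2: C = 7, D = 8, total pairs = 15.
Step 3: tau = (C - D)/(n(n-1)/2) = (7 - 8)/15 = -0.066667.
Step 4: Exact two-sided p-value (enumerate n! = 720 permutations of y under H0): p = 1.000000.
Step 5: alpha = 0.05. fail to reject H0.

tau_b = -0.0667 (C=7, D=8), p = 1.000000, fail to reject H0.


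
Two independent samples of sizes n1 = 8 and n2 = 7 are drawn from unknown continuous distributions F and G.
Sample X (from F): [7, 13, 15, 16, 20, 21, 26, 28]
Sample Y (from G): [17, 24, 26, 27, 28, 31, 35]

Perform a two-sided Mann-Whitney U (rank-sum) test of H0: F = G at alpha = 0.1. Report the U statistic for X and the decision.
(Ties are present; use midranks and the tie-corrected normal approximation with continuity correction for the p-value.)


Step 1: Combine and sort all 15 observations; assign midranks.
sorted (value, group): (7,X), (13,X), (15,X), (16,X), (17,Y), (20,X), (21,X), (24,Y), (26,X), (26,Y), (27,Y), (28,X), (28,Y), (31,Y), (35,Y)
ranks: 7->1, 13->2, 15->3, 16->4, 17->5, 20->6, 21->7, 24->8, 26->9.5, 26->9.5, 27->11, 28->12.5, 28->12.5, 31->14, 35->15
Step 2: Rank sum for X: R1 = 1 + 2 + 3 + 4 + 6 + 7 + 9.5 + 12.5 = 45.
Step 3: U_X = R1 - n1(n1+1)/2 = 45 - 8*9/2 = 45 - 36 = 9.
       U_Y = n1*n2 - U_X = 56 - 9 = 47.
Step 4: Ties are present, so use the tie-corrected normal approximation (with continuity correction) for the p-value.
Step 5: p-value = 0.031969; compare to alpha = 0.1. reject H0.

U_X = 9, p = 0.031969, reject H0 at alpha = 0.1.


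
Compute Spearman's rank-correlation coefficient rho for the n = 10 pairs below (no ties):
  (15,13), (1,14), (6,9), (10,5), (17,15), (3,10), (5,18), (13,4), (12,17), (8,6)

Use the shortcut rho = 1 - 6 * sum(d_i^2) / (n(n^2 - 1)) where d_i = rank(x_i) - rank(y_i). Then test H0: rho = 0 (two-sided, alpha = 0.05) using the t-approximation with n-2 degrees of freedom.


Step 1: Rank x and y separately (midranks; no ties here).
rank(x): 15->9, 1->1, 6->4, 10->6, 17->10, 3->2, 5->3, 13->8, 12->7, 8->5
rank(y): 13->6, 14->7, 9->4, 5->2, 15->8, 10->5, 18->10, 4->1, 17->9, 6->3
Step 2: d_i = R_x(i) - R_y(i); compute d_i^2.
  (9-6)^2=9, (1-7)^2=36, (4-4)^2=0, (6-2)^2=16, (10-8)^2=4, (2-5)^2=9, (3-10)^2=49, (8-1)^2=49, (7-9)^2=4, (5-3)^2=4
sum(d^2) = 180.
Step 3: rho = 1 - 6*180 / (10*(10^2 - 1)) = 1 - 1080/990 = -0.090909.
Step 4: Under H0, t = rho * sqrt((n-2)/(1-rho^2)) = -0.2582 ~ t(8).
Step 5: Two-sided p-value from the t-distribution with 8 df = 0.802772.
Step 6: alpha = 0.05. fail to reject H0.

rho = -0.0909, p = 0.802772, fail to reject H0 at alpha = 0.05.


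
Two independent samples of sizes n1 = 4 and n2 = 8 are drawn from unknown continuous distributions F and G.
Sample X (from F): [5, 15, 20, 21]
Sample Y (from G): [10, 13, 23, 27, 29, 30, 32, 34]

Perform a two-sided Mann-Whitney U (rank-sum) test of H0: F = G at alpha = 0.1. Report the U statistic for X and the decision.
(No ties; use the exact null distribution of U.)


Step 1: Combine and sort all 12 observations; assign midranks.
sorted (value, group): (5,X), (10,Y), (13,Y), (15,X), (20,X), (21,X), (23,Y), (27,Y), (29,Y), (30,Y), (32,Y), (34,Y)
ranks: 5->1, 10->2, 13->3, 15->4, 20->5, 21->6, 23->7, 27->8, 29->9, 30->10, 32->11, 34->12
Step 2: Rank sum for X: R1 = 1 + 4 + 5 + 6 = 16.
Step 3: U_X = R1 - n1(n1+1)/2 = 16 - 4*5/2 = 16 - 10 = 6.
       U_Y = n1*n2 - U_X = 32 - 6 = 26.
Step 4: No ties, so the exact null distribution of U (based on enumerating the C(12,4) = 495 equally likely rank assignments) gives the two-sided p-value.
Step 5: p-value = 0.109091; compare to alpha = 0.1. fail to reject H0.

U_X = 6, p = 0.109091, fail to reject H0 at alpha = 0.1.


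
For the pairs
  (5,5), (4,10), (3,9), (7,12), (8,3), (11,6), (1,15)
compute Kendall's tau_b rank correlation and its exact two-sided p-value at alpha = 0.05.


Step 1: Enumerate the 21 unordered pairs (i,j) with i<j and classify each by sign(x_j-x_i) * sign(y_j-y_i).
  (1,2):dx=-1,dy=+5->D; (1,3):dx=-2,dy=+4->D; (1,4):dx=+2,dy=+7->C; (1,5):dx=+3,dy=-2->D
  (1,6):dx=+6,dy=+1->C; (1,7):dx=-4,dy=+10->D; (2,3):dx=-1,dy=-1->C; (2,4):dx=+3,dy=+2->C
  (2,5):dx=+4,dy=-7->D; (2,6):dx=+7,dy=-4->D; (2,7):dx=-3,dy=+5->D; (3,4):dx=+4,dy=+3->C
  (3,5):dx=+5,dy=-6->D; (3,6):dx=+8,dy=-3->D; (3,7):dx=-2,dy=+6->D; (4,5):dx=+1,dy=-9->D
  (4,6):dx=+4,dy=-6->D; (4,7):dx=-6,dy=+3->D; (5,6):dx=+3,dy=+3->C; (5,7):dx=-7,dy=+12->D
  (6,7):dx=-10,dy=+9->D
Step 2: C = 6, D = 15, total pairs = 21.
Step 3: tau = (C - D)/(n(n-1)/2) = (6 - 15)/21 = -0.428571.
Step 4: Exact two-sided p-value (enumerate n! = 5040 permutations of y under H0): p = 0.238889.
Step 5: alpha = 0.05. fail to reject H0.

tau_b = -0.4286 (C=6, D=15), p = 0.238889, fail to reject H0.


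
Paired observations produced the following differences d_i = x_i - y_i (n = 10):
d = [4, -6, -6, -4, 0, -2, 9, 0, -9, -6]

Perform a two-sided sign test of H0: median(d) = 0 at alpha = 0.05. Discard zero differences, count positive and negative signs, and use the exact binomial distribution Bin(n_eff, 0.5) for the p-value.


Step 1: Discard zero differences. Original n = 10; n_eff = number of nonzero differences = 8.
Nonzero differences (with sign): +4, -6, -6, -4, -2, +9, -9, -6
Step 2: Count signs: positive = 2, negative = 6.
Step 3: Under H0: P(positive) = 0.5, so the number of positives S ~ Bin(8, 0.5).
Step 4: Two-sided exact p-value = sum of Bin(8,0.5) probabilities at or below the observed probability = 0.289062.
Step 5: alpha = 0.05. fail to reject H0.

n_eff = 8, pos = 2, neg = 6, p = 0.289062, fail to reject H0.


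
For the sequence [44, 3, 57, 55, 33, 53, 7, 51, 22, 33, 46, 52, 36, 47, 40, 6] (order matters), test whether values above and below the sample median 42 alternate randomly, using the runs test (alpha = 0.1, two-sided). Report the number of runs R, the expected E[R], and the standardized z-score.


Step 1: Compute median = 42; label A = above, B = below.
Labels in order: ABAABABABBAABABB  (n_A = 8, n_B = 8)
Step 2: Count runs R = 12.
Step 3: Under H0 (random ordering), E[R] = 2*n_A*n_B/(n_A+n_B) + 1 = 2*8*8/16 + 1 = 9.0000.
        Var[R] = 2*n_A*n_B*(2*n_A*n_B - n_A - n_B) / ((n_A+n_B)^2 * (n_A+n_B-1)) = 14336/3840 = 3.7333.
        SD[R] = 1.9322.
Step 4: Continuity-corrected z = (R - 0.5 - E[R]) / SD[R] = (12 - 0.5 - 9.0000) / 1.9322 = 1.2939.
Step 5: Two-sided p-value via normal approximation = 2*(1 - Phi(|z|)) = 0.195709.
Step 6: alpha = 0.1. fail to reject H0.

R = 12, z = 1.2939, p = 0.195709, fail to reject H0.


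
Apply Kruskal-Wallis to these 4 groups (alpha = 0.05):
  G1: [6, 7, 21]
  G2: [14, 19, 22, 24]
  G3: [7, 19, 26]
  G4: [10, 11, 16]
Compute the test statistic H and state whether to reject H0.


Step 1: Combine all N = 13 observations and assign midranks.
sorted (value, group, rank): (6,G1,1), (7,G1,2.5), (7,G3,2.5), (10,G4,4), (11,G4,5), (14,G2,6), (16,G4,7), (19,G2,8.5), (19,G3,8.5), (21,G1,10), (22,G2,11), (24,G2,12), (26,G3,13)
Step 2: Sum ranks within each group.
R_1 = 13.5 (n_1 = 3)
R_2 = 37.5 (n_2 = 4)
R_3 = 24 (n_3 = 3)
R_4 = 16 (n_4 = 3)
Step 3: H = 12/(N(N+1)) * sum(R_i^2/n_i) - 3(N+1)
     = 12/(13*14) * (13.5^2/3 + 37.5^2/4 + 24^2/3 + 16^2/3) - 3*14
     = 0.065934 * 689.646 - 42
     = 3.471154.
Step 4: Ties present; correction factor C = 1 - 12/(13^3 - 13) = 0.994505. Corrected H = 3.471154 / 0.994505 = 3.490331.
Step 5: Under H0, H ~ chi^2(3); p-value = 0.322018.
Step 6: alpha = 0.05. fail to reject H0.

H = 3.4903, df = 3, p = 0.322018, fail to reject H0.


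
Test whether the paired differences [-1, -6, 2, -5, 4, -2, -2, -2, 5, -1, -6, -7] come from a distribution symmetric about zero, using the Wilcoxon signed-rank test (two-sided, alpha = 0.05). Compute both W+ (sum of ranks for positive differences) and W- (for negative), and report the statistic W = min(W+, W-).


Step 1: Drop any zero differences (none here) and take |d_i|.
|d| = [1, 6, 2, 5, 4, 2, 2, 2, 5, 1, 6, 7]
Step 2: Midrank |d_i| (ties get averaged ranks).
ranks: |1|->1.5, |6|->10.5, |2|->4.5, |5|->8.5, |4|->7, |2|->4.5, |2|->4.5, |2|->4.5, |5|->8.5, |1|->1.5, |6|->10.5, |7|->12
Step 3: Attach original signs; sum ranks with positive sign and with negative sign.
W+ = 4.5 + 7 + 8.5 = 20
W- = 1.5 + 10.5 + 8.5 + 4.5 + 4.5 + 4.5 + 1.5 + 10.5 + 12 = 58
(Check: W+ + W- = 78 should equal n(n+1)/2 = 78.)
Step 4: Test statistic W = min(W+, W-) = 20.
Step 5: Ties in |d|, so use the tie-corrected normal approximation.
        E[W] = n(n+1)/4 = 12*13/4 = 39.
        Tie groups: |d|=1 (t=2), |d|=2 (t=4), |d|=5 (t=2), |d|=6 (t=2); sum(t^3 - t) = 78.
        Var[W] = n(n+1)(2n+1)/24 - sum(t^3-t)/48 = 3900/24 - 78/48 = 160.875.
        z = (W - E[W]) / sqrt(Var[W]) = (20 - 39) / 12.6837 = -1.4980.
        Two-sided p = 2*Phi(z) = 0.134135.
Step 6: alpha = 0.05. fail to reject H0.

W+ = 20, W- = 58, W = min = 20, p = 0.134135, fail to reject H0.


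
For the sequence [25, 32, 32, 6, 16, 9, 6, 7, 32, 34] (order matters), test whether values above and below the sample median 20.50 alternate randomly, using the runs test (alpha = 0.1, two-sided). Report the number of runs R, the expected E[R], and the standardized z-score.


Step 1: Compute median = 20.50; label A = above, B = below.
Labels in order: AAABBBBBAA  (n_A = 5, n_B = 5)
Step 2: Count runs R = 3.
Step 3: Under H0 (random ordering), E[R] = 2*n_A*n_B/(n_A+n_B) + 1 = 2*5*5/10 + 1 = 6.0000.
        Var[R] = 2*n_A*n_B*(2*n_A*n_B - n_A - n_B) / ((n_A+n_B)^2 * (n_A+n_B-1)) = 2000/900 = 2.2222.
        SD[R] = 1.4907.
Step 4: Continuity-corrected z = (R + 0.5 - E[R]) / SD[R] = (3 + 0.5 - 6.0000) / 1.4907 = -1.6771.
Step 5: Two-sided p-value via normal approximation = 2*(1 - Phi(|z|)) = 0.093533.
Step 6: alpha = 0.1. reject H0.

R = 3, z = -1.6771, p = 0.093533, reject H0.


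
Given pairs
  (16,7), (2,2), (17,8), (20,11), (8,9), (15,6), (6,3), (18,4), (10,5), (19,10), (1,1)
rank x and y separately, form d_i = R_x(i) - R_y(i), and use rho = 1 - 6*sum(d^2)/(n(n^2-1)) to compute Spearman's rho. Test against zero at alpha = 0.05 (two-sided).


Step 1: Rank x and y separately (midranks; no ties here).
rank(x): 16->7, 2->2, 17->8, 20->11, 8->4, 15->6, 6->3, 18->9, 10->5, 19->10, 1->1
rank(y): 7->7, 2->2, 8->8, 11->11, 9->9, 6->6, 3->3, 4->4, 5->5, 10->10, 1->1
Step 2: d_i = R_x(i) - R_y(i); compute d_i^2.
  (7-7)^2=0, (2-2)^2=0, (8-8)^2=0, (11-11)^2=0, (4-9)^2=25, (6-6)^2=0, (3-3)^2=0, (9-4)^2=25, (5-5)^2=0, (10-10)^2=0, (1-1)^2=0
sum(d^2) = 50.
Step 3: rho = 1 - 6*50 / (11*(11^2 - 1)) = 1 - 300/1320 = 0.772727.
Step 4: Under H0, t = rho * sqrt((n-2)/(1-rho^2)) = 3.6522 ~ t(9).
Step 5: Two-sided p-value from the t-distribution with 9 df = 0.005299.
Step 6: alpha = 0.05. reject H0.

rho = 0.7727, p = 0.005299, reject H0 at alpha = 0.05.


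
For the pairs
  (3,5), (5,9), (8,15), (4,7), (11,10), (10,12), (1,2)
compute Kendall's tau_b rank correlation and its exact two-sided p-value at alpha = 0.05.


Step 1: Enumerate the 21 unordered pairs (i,j) with i<j and classify each by sign(x_j-x_i) * sign(y_j-y_i).
  (1,2):dx=+2,dy=+4->C; (1,3):dx=+5,dy=+10->C; (1,4):dx=+1,dy=+2->C; (1,5):dx=+8,dy=+5->C
  (1,6):dx=+7,dy=+7->C; (1,7):dx=-2,dy=-3->C; (2,3):dx=+3,dy=+6->C; (2,4):dx=-1,dy=-2->C
  (2,5):dx=+6,dy=+1->C; (2,6):dx=+5,dy=+3->C; (2,7):dx=-4,dy=-7->C; (3,4):dx=-4,dy=-8->C
  (3,5):dx=+3,dy=-5->D; (3,6):dx=+2,dy=-3->D; (3,7):dx=-7,dy=-13->C; (4,5):dx=+7,dy=+3->C
  (4,6):dx=+6,dy=+5->C; (4,7):dx=-3,dy=-5->C; (5,6):dx=-1,dy=+2->D; (5,7):dx=-10,dy=-8->C
  (6,7):dx=-9,dy=-10->C
Step 2: C = 18, D = 3, total pairs = 21.
Step 3: tau = (C - D)/(n(n-1)/2) = (18 - 3)/21 = 0.714286.
Step 4: Exact two-sided p-value (enumerate n! = 5040 permutations of y under H0): p = 0.030159.
Step 5: alpha = 0.05. reject H0.

tau_b = 0.7143 (C=18, D=3), p = 0.030159, reject H0.


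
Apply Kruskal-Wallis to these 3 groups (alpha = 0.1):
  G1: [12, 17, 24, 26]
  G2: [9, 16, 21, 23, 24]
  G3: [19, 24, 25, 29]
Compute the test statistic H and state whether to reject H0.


Step 1: Combine all N = 13 observations and assign midranks.
sorted (value, group, rank): (9,G2,1), (12,G1,2), (16,G2,3), (17,G1,4), (19,G3,5), (21,G2,6), (23,G2,7), (24,G1,9), (24,G2,9), (24,G3,9), (25,G3,11), (26,G1,12), (29,G3,13)
Step 2: Sum ranks within each group.
R_1 = 27 (n_1 = 4)
R_2 = 26 (n_2 = 5)
R_3 = 38 (n_3 = 4)
Step 3: H = 12/(N(N+1)) * sum(R_i^2/n_i) - 3(N+1)
     = 12/(13*14) * (27^2/4 + 26^2/5 + 38^2/4) - 3*14
     = 0.065934 * 678.45 - 42
     = 2.732967.
Step 4: Ties present; correction factor C = 1 - 24/(13^3 - 13) = 0.989011. Corrected H = 2.732967 / 0.989011 = 2.763333.
Step 5: Under H0, H ~ chi^2(2); p-value = 0.251160.
Step 6: alpha = 0.1. fail to reject H0.

H = 2.7633, df = 2, p = 0.251160, fail to reject H0.
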